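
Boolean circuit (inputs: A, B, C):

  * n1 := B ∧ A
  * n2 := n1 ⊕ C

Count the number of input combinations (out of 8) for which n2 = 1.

4

n2 = n1 ⊕ C must be 1, so n1 and C differ.
Enumerating the 8 input combinations, 4 give n2 = 1 and 4 give n2 = 0.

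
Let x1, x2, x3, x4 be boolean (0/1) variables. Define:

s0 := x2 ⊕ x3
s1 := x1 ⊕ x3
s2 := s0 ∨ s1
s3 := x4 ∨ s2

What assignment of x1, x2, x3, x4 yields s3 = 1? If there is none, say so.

x1=0, x2=1, x3=0, x4=1

Check with x1=0, x2=1, x3=0, x4=1:
s0 = x2 ⊕ x3 = 1 ⊕ 0 = 1
s1 = x1 ⊕ x3 = 0 ⊕ 0 = 0
s2 = s0 ∨ s1 = 1 ∨ 0 = 1
s3 = x4 ∨ s2 = 1 ∨ 1 = 1
So s3 = 1 as required.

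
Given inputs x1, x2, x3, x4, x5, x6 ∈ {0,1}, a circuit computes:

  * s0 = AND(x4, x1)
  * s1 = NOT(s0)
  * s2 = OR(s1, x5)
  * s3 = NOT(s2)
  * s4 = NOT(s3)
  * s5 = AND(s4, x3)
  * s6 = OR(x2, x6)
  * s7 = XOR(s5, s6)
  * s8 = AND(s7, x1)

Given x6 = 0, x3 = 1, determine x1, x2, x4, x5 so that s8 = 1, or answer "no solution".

s8 = AND(s7, x1) must be 1, so both s7 = 1 and x1 = 1.
Check with x6 = 0, x3 = 1 and x1=1, x2=0, x4=0, x5=0:
s0 = AND(x4, x1) = AND(0, 1) = 0
s1 = NOT(s0) = NOT 0 = 1
s2 = OR(s1, x5) = OR(1, 0) = 1
s3 = NOT(s2) = NOT 1 = 0
s4 = NOT(s3) = NOT 0 = 1
s5 = AND(s4, x3) = AND(1, 1) = 1
s6 = OR(x2, x6) = OR(0, 0) = 0
s7 = XOR(s5, s6) = XOR(1, 0) = 1
s8 = AND(s7, x1) = AND(1, 1) = 1
So s8 = 1.

x1=1, x2=0, x4=0, x5=0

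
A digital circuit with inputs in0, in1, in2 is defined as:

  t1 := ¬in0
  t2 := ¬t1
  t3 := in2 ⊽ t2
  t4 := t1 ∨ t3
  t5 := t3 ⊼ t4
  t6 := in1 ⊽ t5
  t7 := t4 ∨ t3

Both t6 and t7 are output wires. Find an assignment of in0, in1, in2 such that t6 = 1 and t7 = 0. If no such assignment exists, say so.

no solution exists

Across all 8 input combinations, none give both t6 = 1 and t7 = 0.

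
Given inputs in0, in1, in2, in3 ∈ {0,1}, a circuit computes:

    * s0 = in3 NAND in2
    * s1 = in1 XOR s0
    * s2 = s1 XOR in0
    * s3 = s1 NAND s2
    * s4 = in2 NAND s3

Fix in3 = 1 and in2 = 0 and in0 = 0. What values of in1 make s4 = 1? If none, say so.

in1=1

s4 = in2 NAND s3 must be 1, so at least one of in2, s3 is 0.
Check with in3 = 1 and in2 = 0 and in0 = 0 and in1=1:
s0 = in3 NAND in2 = 1 NAND 0 = 1
s1 = in1 XOR s0 = 1 XOR 1 = 0
s2 = s1 XOR in0 = 0 XOR 0 = 0
s3 = s1 NAND s2 = 0 NAND 0 = 1
s4 = in2 NAND s3 = 0 NAND 1 = 1
So s4 = 1.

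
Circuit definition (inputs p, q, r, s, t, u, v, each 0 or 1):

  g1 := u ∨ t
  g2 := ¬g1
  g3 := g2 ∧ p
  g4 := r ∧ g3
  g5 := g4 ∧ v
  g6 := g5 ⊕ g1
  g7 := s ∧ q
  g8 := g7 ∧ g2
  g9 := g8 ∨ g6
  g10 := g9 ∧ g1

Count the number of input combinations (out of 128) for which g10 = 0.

g10 = g9 ∧ g1 must be 0, so at least one of g9, g1 is 0.
Enumerating the 128 input combinations, 32 give g10 = 0 and 96 give g10 = 1.

32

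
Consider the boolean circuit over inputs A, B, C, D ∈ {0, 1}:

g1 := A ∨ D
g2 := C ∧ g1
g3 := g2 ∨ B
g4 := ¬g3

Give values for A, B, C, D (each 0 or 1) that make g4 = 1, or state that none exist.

A=0 B=0 C=0 D=1

g4 = ¬g3 must be 1, so g3 = 0.
g3 = g2 ∨ B must be 0, so both g2 = 0 and B = 0.
Check with A=0 B=0 C=0 D=1:
g1 = A ∨ D = 0 ∨ 1 = 1
g2 = C ∧ g1 = 0 ∧ 1 = 0
g3 = g2 ∨ B = 0 ∨ 0 = 0
g4 = ¬g3 = ¬0 = 1
So g4 = 1 as required.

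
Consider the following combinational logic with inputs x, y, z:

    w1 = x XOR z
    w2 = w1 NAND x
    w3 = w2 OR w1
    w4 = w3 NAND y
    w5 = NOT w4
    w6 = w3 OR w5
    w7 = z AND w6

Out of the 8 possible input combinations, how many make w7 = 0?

w7 = z AND w6 must be 0, so at least one of z, w6 is 0.
Satisfying assignments:
  x=0, y=0, z=0
  x=0, y=1, z=0
  x=1, y=0, z=0
  x=1, y=1, z=0

4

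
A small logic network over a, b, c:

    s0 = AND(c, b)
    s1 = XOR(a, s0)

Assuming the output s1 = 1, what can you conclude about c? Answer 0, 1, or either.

Both values of c occur among assignments with s1 = 1:
  c=0: a=1, b=0, c=0
  c=1: a=0, b=1, c=1

either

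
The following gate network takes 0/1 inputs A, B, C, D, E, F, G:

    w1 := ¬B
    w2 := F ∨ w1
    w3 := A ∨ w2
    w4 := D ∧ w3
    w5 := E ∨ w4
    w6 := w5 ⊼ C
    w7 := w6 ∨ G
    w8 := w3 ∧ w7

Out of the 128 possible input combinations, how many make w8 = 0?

w8 = w3 ∧ w7 must be 0, so at least one of w3, w7 is 0.
Enumerating the 128 input combinations, 37 give w8 = 0 and 91 give w8 = 1.

37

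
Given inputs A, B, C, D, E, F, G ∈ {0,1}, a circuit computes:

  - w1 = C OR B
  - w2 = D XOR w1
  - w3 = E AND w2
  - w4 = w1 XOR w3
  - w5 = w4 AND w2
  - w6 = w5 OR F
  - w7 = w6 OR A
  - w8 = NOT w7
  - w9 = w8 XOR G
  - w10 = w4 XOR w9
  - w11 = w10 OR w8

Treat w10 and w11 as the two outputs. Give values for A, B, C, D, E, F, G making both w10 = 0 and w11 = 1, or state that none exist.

Check with A=0, B=1, C=0, D=1, E=1, F=0, G=0:
w1 = C OR B = 0 OR 1 = 1
w2 = D XOR w1 = 1 XOR 1 = 0
w3 = E AND w2 = 1 AND 0 = 0
w4 = w1 XOR w3 = 1 XOR 0 = 1
w5 = w4 AND w2 = 1 AND 0 = 0
w6 = w5 OR F = 0 OR 0 = 0
w7 = w6 OR A = 0 OR 0 = 0
w8 = NOT w7 = NOT 0 = 1
w9 = w8 XOR G = 1 XOR 0 = 1
w10 = w4 XOR w9 = 1 XOR 1 = 0
w11 = w10 OR w8 = 0 OR 1 = 1
So w10 = 0 and w11 = 1.

A=0, B=1, C=0, D=1, E=1, F=0, G=0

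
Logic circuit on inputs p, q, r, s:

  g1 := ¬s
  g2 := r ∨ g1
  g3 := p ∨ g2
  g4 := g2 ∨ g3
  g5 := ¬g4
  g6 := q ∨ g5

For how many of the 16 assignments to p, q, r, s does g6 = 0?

g6 = q ∨ g5 must be 0, so both q = 0 and g5 = 0.
g5 = ¬g4 must be 0, so g4 = 1.
g4 = g2 ∨ g3 must be 1, so at least one of g2, g3 is 1.
Enumerating the 16 input combinations, 7 give g6 = 0 and 9 give g6 = 1.

7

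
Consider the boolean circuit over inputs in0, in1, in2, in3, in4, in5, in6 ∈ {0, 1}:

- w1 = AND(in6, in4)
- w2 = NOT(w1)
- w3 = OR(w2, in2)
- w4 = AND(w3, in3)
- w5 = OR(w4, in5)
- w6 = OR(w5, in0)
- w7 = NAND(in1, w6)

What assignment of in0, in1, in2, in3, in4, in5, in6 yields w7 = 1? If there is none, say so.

in0=1, in1=0, in2=0, in3=0, in4=1, in5=0, in6=0

w7 = NAND(in1, w6) must be 1, so at least one of in1, w6 is 0.
Check with in0=1, in1=0, in2=0, in3=0, in4=1, in5=0, in6=0:
w1 = AND(in6, in4) = AND(0, 1) = 0
w2 = NOT(w1) = NOT 0 = 1
w3 = OR(w2, in2) = OR(1, 0) = 1
w4 = AND(w3, in3) = AND(1, 0) = 0
w5 = OR(w4, in5) = OR(0, 0) = 0
w6 = OR(w5, in0) = OR(0, 1) = 1
w7 = NAND(in1, w6) = NAND(0, 1) = 1
So w7 = 1 as required.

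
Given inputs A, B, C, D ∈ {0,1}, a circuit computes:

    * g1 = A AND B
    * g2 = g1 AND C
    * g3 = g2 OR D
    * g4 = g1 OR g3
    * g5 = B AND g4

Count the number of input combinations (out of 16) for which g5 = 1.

g5 = B AND g4 must be 1, so both B = 1 and g4 = 1.
g4 = g1 OR g3 must be 1, so at least one of g1, g3 is 1.
Satisfying assignments:
  A=0, B=1, C=0, D=1
  A=0, B=1, C=1, D=1
  A=1, B=1, C=0, D=0
  A=1, B=1, C=0, D=1
  A=1, B=1, C=1, D=0
  A=1, B=1, C=1, D=1

6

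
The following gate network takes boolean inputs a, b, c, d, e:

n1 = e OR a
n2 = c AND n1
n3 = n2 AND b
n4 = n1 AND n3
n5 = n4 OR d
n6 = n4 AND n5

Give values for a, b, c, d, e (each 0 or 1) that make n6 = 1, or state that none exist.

n6 = n4 AND n5 must be 1, so both n4 = 1 and n5 = 1.
n4 = n1 AND n3 must be 1, so both n1 = 1 and n3 = 1.
Check with a=1, b=1, c=1, d=1, e=1:
n1 = e OR a = 1 OR 1 = 1
n2 = c AND n1 = 1 AND 1 = 1
n3 = n2 AND b = 1 AND 1 = 1
n4 = n1 AND n3 = 1 AND 1 = 1
n5 = n4 OR d = 1 OR 1 = 1
n6 = n4 AND n5 = 1 AND 1 = 1
So n6 = 1 as required.

a=1, b=1, c=1, d=1, e=1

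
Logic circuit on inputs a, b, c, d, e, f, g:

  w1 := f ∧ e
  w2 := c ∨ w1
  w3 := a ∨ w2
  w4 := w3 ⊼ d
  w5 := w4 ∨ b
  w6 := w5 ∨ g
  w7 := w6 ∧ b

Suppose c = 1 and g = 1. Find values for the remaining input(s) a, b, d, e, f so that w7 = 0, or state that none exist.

a=1 b=0 d=0 e=1 f=1

Check with c = 1 and g = 1 and a=1, b=0, d=0, e=1, f=1:
w1 = f ∧ e = 1 ∧ 1 = 1
w2 = c ∨ w1 = 1 ∨ 1 = 1
w3 = a ∨ w2 = 1 ∨ 1 = 1
w4 = w3 ⊼ d = 1 ⊼ 0 = 1
w5 = w4 ∨ b = 1 ∨ 0 = 1
w6 = w5 ∨ g = 1 ∨ 1 = 1
w7 = w6 ∧ b = 1 ∧ 0 = 0
So w7 = 0.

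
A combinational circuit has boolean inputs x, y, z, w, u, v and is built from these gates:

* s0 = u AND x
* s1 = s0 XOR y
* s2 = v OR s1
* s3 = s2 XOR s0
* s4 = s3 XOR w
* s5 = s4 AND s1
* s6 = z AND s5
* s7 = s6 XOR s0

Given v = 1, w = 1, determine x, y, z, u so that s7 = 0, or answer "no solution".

Check with v = 1, w = 1 and x=0, y=0, z=1, u=1:
s0 = u AND x = 1 AND 0 = 0
s1 = s0 XOR y = 0 XOR 0 = 0
s2 = v OR s1 = 1 OR 0 = 1
s3 = s2 XOR s0 = 1 XOR 0 = 1
s4 = s3 XOR w = 1 XOR 1 = 0
s5 = s4 AND s1 = 0 AND 0 = 0
s6 = z AND s5 = 1 AND 0 = 0
s7 = s6 XOR s0 = 0 XOR 0 = 0
So s7 = 0.

x=0, y=0, z=1, u=1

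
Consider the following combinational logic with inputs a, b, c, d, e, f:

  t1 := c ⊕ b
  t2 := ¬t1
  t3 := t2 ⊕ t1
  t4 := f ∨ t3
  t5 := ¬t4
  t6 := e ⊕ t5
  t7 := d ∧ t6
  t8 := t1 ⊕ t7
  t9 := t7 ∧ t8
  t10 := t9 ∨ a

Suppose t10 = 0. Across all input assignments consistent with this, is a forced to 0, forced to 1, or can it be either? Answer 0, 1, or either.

t10 = t9 ∨ a must be 0, so both t9 = 0 and a = 0.
t9 = t7 ∧ t8 must be 0, so at least one of t7, t8 is 0.
Every assignment with t10 = 0 has a = 0; there are 28 such assignment(s).

0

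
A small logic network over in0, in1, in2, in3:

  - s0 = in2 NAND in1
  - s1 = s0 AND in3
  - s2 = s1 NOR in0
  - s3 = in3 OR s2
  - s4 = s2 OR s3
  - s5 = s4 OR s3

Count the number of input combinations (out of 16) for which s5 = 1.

s5 = s4 OR s3 must be 1, so at least one of s4, s3 is 1.
Enumerating the 16 input combinations, 12 give s5 = 1 and 4 give s5 = 0.

12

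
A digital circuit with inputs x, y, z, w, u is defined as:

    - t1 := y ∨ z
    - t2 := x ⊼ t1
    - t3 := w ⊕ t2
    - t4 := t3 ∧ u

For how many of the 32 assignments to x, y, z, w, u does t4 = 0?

24

t4 = t3 ∧ u must be 0, so at least one of t3, u is 0.
Enumerating the 32 input combinations, 24 give t4 = 0 and 8 give t4 = 1.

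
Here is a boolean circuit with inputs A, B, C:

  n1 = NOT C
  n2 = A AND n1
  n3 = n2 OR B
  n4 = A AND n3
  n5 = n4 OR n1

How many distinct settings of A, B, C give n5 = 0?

3

n5 = n4 OR n1 must be 0, so both n4 = 0 and n1 = 0.
n4 = A AND n3 must be 0, so at least one of A, n3 is 0.
n1 = NOT C must be 0, so C = 1.
Enumerating the 8 input combinations, 3 give n5 = 0 and 5 give n5 = 1.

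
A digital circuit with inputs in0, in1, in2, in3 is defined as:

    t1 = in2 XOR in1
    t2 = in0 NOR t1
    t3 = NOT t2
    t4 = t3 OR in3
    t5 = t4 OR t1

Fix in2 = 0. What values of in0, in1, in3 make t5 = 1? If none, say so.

t5 = t4 OR t1 must be 1, so at least one of t4, t1 is 1.
Check with in2 = 0 and in0=1, in1=0, in3=1:
t1 = in2 XOR in1 = 0 XOR 0 = 0
t2 = in0 NOR t1 = 1 NOR 0 = 0
t3 = NOT t2 = NOT 0 = 1
t4 = t3 OR in3 = 1 OR 1 = 1
t5 = t4 OR t1 = 1 OR 0 = 1
So t5 = 1.

in0=1, in1=0, in3=1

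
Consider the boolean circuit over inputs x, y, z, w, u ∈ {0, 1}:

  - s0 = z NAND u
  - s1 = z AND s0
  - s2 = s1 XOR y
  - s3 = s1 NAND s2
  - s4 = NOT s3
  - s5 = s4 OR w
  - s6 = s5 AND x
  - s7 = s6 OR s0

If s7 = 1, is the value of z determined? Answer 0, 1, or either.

Both values of z occur among assignments with s7 = 1:
  z=0: x=0, y=0, z=0, w=0, u=0
  z=1: x=0, y=0, z=1, w=0, u=0

either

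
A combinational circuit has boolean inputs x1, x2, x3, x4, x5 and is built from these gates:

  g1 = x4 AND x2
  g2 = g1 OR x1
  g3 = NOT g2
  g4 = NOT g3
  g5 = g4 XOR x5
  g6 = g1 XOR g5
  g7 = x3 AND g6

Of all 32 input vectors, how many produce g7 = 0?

24

g7 = x3 AND g6 must be 0, so at least one of x3, g6 is 0.
Enumerating the 32 input combinations, 24 give g7 = 0 and 8 give g7 = 1.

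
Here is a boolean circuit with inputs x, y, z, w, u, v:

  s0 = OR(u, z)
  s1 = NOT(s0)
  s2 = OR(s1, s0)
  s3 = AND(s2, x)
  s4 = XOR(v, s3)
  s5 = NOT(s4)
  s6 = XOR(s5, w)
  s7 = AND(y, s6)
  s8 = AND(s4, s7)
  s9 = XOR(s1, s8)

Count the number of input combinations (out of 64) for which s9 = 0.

s9 = XOR(s1, s8) must be 0, so s1 and s8 are equal.
Enumerating the 64 input combinations, 44 give s9 = 0 and 20 give s9 = 1.

44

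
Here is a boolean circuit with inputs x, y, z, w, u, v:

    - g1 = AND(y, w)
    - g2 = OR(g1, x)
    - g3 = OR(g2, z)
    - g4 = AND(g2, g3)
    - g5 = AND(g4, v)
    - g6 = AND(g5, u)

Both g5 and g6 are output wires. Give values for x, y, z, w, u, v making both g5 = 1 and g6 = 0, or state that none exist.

Check with x=1 y=1 z=1 w=1 u=0 v=1:
g1 = AND(y, w) = AND(1, 1) = 1
g2 = OR(g1, x) = OR(1, 1) = 1
g3 = OR(g2, z) = OR(1, 1) = 1
g4 = AND(g2, g3) = AND(1, 1) = 1
g5 = AND(g4, v) = AND(1, 1) = 1
g6 = AND(g5, u) = AND(1, 0) = 0
So g5 = 1 and g6 = 0.

x=1 y=1 z=1 w=1 u=0 v=1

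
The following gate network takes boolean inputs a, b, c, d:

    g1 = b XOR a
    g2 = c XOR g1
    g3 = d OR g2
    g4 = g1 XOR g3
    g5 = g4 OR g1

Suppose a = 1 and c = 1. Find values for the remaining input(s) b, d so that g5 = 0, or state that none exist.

no solution exists

With a = 1 and c = 1 fixed, none of the 4 settings of b, d give g5 = 0.
For example, with b=1, d=0:
g1 = b XOR a = 1 XOR 1 = 0
g2 = c XOR g1 = 1 XOR 0 = 1
g3 = d OR g2 = 0 OR 1 = 1
g4 = g1 XOR g3 = 0 XOR 1 = 1
g5 = g4 OR g1 = 1 OR 0 = 1
giving g5 = 1 ≠ 0.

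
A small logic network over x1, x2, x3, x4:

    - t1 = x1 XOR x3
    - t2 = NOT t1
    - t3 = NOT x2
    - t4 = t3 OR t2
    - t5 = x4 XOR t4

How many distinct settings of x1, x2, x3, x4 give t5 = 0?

8

t5 = x4 XOR t4 must be 0, so x4 and t4 are equal.
Enumerating the 16 input combinations, 8 give t5 = 0 and 8 give t5 = 1.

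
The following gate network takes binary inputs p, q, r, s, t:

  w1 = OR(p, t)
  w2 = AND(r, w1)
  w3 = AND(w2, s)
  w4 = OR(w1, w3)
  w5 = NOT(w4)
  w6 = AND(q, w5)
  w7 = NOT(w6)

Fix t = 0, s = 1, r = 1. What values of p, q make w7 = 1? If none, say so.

Check with t = 0, s = 1, r = 1 and p=0, q=0:
w1 = OR(p, t) = OR(0, 0) = 0
w2 = AND(r, w1) = AND(1, 0) = 0
w3 = AND(w2, s) = AND(0, 1) = 0
w4 = OR(w1, w3) = OR(0, 0) = 0
w5 = NOT(w4) = NOT 0 = 1
w6 = AND(q, w5) = AND(0, 1) = 0
w7 = NOT(w6) = NOT 0 = 1
So w7 = 1.

p=0, q=0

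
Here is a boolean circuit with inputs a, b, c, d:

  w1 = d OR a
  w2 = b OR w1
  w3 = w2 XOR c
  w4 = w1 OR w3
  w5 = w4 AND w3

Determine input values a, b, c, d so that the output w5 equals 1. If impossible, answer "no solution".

Check with a=1, b=1, c=0, d=1:
w1 = d OR a = 1 OR 1 = 1
w2 = b OR w1 = 1 OR 1 = 1
w3 = w2 XOR c = 1 XOR 0 = 1
w4 = w1 OR w3 = 1 OR 1 = 1
w5 = w4 AND w3 = 1 AND 1 = 1
So w5 = 1 as required.

a=1, b=1, c=0, d=1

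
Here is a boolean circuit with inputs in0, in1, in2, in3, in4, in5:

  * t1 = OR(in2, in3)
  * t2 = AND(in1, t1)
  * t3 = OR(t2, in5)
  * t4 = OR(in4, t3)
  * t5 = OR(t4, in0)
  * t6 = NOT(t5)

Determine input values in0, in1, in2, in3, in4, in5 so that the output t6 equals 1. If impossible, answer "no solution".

in0=0 in1=1 in2=0 in3=0 in4=0 in5=0

Check with in0=0 in1=1 in2=0 in3=0 in4=0 in5=0:
t1 = OR(in2, in3) = OR(0, 0) = 0
t2 = AND(in1, t1) = AND(1, 0) = 0
t3 = OR(t2, in5) = OR(0, 0) = 0
t4 = OR(in4, t3) = OR(0, 0) = 0
t5 = OR(t4, in0) = OR(0, 0) = 0
t6 = NOT(t5) = NOT 0 = 1
So t6 = 1 as required.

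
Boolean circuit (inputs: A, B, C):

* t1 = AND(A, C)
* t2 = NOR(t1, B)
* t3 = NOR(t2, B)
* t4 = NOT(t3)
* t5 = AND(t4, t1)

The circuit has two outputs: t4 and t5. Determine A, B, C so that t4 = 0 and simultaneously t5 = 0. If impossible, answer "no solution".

Check with A=1 B=0 C=1:
t1 = AND(A, C) = AND(1, 1) = 1
t2 = NOR(t1, B) = NOR(1, 0) = 0
t3 = NOR(t2, B) = NOR(0, 0) = 1
t4 = NOT(t3) = NOT 1 = 0
t5 = AND(t4, t1) = AND(0, 1) = 0
So t4 = 0 and t5 = 0.

A=1 B=0 C=1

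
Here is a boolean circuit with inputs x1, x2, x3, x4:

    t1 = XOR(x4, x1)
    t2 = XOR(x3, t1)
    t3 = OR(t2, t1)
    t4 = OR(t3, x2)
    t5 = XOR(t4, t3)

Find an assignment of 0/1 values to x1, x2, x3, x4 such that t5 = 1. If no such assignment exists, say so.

t5 = XOR(t4, t3) must be 1, so t4 and t3 differ.
Check with x1=1 x2=1 x3=0 x4=1:
t1 = XOR(x4, x1) = XOR(1, 1) = 0
t2 = XOR(x3, t1) = XOR(0, 0) = 0
t3 = OR(t2, t1) = OR(0, 0) = 0
t4 = OR(t3, x2) = OR(0, 1) = 1
t5 = XOR(t4, t3) = XOR(1, 0) = 1
So t5 = 1 as required.

x1=1 x2=1 x3=0 x4=1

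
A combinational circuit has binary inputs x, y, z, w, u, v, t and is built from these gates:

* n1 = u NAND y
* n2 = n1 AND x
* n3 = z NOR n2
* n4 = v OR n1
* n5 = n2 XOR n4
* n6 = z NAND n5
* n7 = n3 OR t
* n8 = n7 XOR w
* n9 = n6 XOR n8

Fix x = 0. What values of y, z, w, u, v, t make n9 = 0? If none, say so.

Check with x = 0 and y=1, z=0, w=0, u=1, v=1, t=0:
n1 = u NAND y = 1 NAND 1 = 0
n2 = n1 AND x = 0 AND 0 = 0
n3 = z NOR n2 = 0 NOR 0 = 1
n4 = v OR n1 = 1 OR 0 = 1
n5 = n2 XOR n4 = 0 XOR 1 = 1
n6 = z NAND n5 = 0 NAND 1 = 1
n7 = n3 OR t = 1 OR 0 = 1
n8 = n7 XOR w = 1 XOR 0 = 1
n9 = n6 XOR n8 = 1 XOR 1 = 0
So n9 = 0.

y=1, z=0, w=0, u=1, v=1, t=0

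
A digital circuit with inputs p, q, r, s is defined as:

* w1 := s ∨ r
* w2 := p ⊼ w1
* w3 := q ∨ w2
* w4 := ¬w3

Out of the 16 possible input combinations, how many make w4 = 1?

w4 = ¬w3 must be 1, so w3 = 0.
w3 = q ∨ w2 must be 0, so both q = 0 and w2 = 0.
Satisfying assignments:
  p=1, q=0, r=0, s=1
  p=1, q=0, r=1, s=0
  p=1, q=0, r=1, s=1

3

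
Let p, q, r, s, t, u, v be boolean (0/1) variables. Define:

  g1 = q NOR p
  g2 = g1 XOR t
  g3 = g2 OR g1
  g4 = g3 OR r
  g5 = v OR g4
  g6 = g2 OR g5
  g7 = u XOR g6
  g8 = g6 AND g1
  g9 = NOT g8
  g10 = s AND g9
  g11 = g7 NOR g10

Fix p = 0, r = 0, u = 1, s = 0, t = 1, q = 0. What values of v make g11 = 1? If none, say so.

v=1

Check with p = 0, r = 0, u = 1, s = 0, t = 1, q = 0 and v=1:
g1 = q NOR p = 0 NOR 0 = 1
g2 = g1 XOR t = 1 XOR 1 = 0
g3 = g2 OR g1 = 0 OR 1 = 1
g4 = g3 OR r = 1 OR 0 = 1
g5 = v OR g4 = 1 OR 1 = 1
g6 = g2 OR g5 = 0 OR 1 = 1
g7 = u XOR g6 = 1 XOR 1 = 0
g8 = g6 AND g1 = 1 AND 1 = 1
g9 = NOT g8 = NOT 1 = 0
g10 = s AND g9 = 0 AND 0 = 0
g11 = g7 NOR g10 = 0 NOR 0 = 1
So g11 = 1.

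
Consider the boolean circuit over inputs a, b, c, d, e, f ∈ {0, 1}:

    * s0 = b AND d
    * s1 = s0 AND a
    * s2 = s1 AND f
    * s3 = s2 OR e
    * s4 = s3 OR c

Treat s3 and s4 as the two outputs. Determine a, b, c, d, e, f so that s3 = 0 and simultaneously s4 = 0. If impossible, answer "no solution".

a=1, b=1, c=0, d=1, e=0, f=0

Check with a=1, b=1, c=0, d=1, e=0, f=0:
s0 = b AND d = 1 AND 1 = 1
s1 = s0 AND a = 1 AND 1 = 1
s2 = s1 AND f = 1 AND 0 = 0
s3 = s2 OR e = 0 OR 0 = 0
s4 = s3 OR c = 0 OR 0 = 0
So s3 = 0 and s4 = 0.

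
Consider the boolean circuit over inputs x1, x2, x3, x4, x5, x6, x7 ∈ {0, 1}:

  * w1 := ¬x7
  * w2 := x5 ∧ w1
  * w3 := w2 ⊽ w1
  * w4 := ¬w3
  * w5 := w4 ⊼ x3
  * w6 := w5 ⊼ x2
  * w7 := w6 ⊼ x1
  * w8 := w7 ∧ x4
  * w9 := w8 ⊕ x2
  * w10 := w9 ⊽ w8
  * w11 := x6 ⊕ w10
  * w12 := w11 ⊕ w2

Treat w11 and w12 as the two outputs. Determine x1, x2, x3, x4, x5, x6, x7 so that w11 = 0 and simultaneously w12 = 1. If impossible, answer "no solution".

x1=0, x2=1, x3=1, x4=1, x5=1, x6=0, x7=0

Check with x1=0, x2=1, x3=1, x4=1, x5=1, x6=0, x7=0:
w1 = ¬x7 = ¬0 = 1
w2 = x5 ∧ w1 = 1 ∧ 1 = 1
w3 = w2 ⊽ w1 = 1 ⊽ 1 = 0
w4 = ¬w3 = ¬0 = 1
w5 = w4 ⊼ x3 = 1 ⊼ 1 = 0
w6 = w5 ⊼ x2 = 0 ⊼ 1 = 1
w7 = w6 ⊼ x1 = 1 ⊼ 0 = 1
w8 = w7 ∧ x4 = 1 ∧ 1 = 1
w9 = w8 ⊕ x2 = 1 ⊕ 1 = 0
w10 = w9 ⊽ w8 = 0 ⊽ 1 = 0
w11 = x6 ⊕ w10 = 0 ⊕ 0 = 0
w12 = w11 ⊕ w2 = 0 ⊕ 1 = 1
So w11 = 0 and w12 = 1.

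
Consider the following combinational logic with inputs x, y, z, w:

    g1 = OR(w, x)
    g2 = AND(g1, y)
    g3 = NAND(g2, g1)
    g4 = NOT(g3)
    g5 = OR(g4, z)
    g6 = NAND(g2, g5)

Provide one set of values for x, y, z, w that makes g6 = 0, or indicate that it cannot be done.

g6 = NAND(g2, g5) must be 0, so both g2 = 1 and g5 = 1.
g2 = AND(g1, y) must be 1, so both g1 = 1 and y = 1.
g5 = OR(g4, z) must be 1, so at least one of g4, z is 1.
Check with x=0, y=1, z=0, w=1:
g1 = OR(w, x) = OR(1, 0) = 1
g2 = AND(g1, y) = AND(1, 1) = 1
g3 = NAND(g2, g1) = NAND(1, 1) = 0
g4 = NOT(g3) = NOT 0 = 1
g5 = OR(g4, z) = OR(1, 0) = 1
g6 = NAND(g2, g5) = NAND(1, 1) = 0
So g6 = 0 as required.

x=0, y=1, z=0, w=1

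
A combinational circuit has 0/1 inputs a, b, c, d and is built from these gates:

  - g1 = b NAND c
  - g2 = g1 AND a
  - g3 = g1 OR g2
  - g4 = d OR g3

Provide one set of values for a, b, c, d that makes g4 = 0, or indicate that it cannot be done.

g4 = d OR g3 must be 0, so both d = 0 and g3 = 0.
g3 = g1 OR g2 must be 0, so both g1 = 0 and g2 = 0.
g1 = b NAND c must be 0, so both b = 1 and c = 1.
Check with a=1 b=1 c=1 d=0:
g1 = b NAND c = 1 NAND 1 = 0
g2 = g1 AND a = 0 AND 1 = 0
g3 = g1 OR g2 = 0 OR 0 = 0
g4 = d OR g3 = 0 OR 0 = 0
So g4 = 0 as required.

a=1 b=1 c=1 d=0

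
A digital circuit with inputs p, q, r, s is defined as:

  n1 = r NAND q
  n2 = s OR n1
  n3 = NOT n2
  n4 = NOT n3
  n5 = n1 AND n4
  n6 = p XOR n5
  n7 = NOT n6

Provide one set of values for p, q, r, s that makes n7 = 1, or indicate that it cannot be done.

p=1, q=0, r=0, s=0

Check with p=1, q=0, r=0, s=0:
n1 = r NAND q = 0 NAND 0 = 1
n2 = s OR n1 = 0 OR 1 = 1
n3 = NOT n2 = NOT 1 = 0
n4 = NOT n3 = NOT 0 = 1
n5 = n1 AND n4 = 1 AND 1 = 1
n6 = p XOR n5 = 1 XOR 1 = 0
n7 = NOT n6 = NOT 0 = 1
So n7 = 1 as required.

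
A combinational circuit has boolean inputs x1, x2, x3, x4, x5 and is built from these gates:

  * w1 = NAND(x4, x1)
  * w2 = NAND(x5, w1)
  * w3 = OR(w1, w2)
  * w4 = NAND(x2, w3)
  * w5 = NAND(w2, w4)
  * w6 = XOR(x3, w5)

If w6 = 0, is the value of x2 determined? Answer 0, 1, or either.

Both values of x2 occur among assignments with w6 = 0:
  x2=0: x1=0, x2=0, x3=0, x4=0, x5=0
  x2=1: x1=0, x2=1, x3=1, x4=0, x5=0

either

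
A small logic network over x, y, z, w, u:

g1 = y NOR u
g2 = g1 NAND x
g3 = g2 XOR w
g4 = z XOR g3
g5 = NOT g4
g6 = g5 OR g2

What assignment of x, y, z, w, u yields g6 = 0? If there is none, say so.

x=1, y=0, z=1, w=0, u=0

g6 = g5 OR g2 must be 0, so both g5 = 0 and g2 = 0.
g5 = NOT g4 must be 0, so g4 = 1.
g2 = g1 NAND x must be 0, so both g1 = 1 and x = 1.
Check with x=1, y=0, z=1, w=0, u=0:
g1 = y NOR u = 0 NOR 0 = 1
g2 = g1 NAND x = 1 NAND 1 = 0
g3 = g2 XOR w = 0 XOR 0 = 0
g4 = z XOR g3 = 1 XOR 0 = 1
g5 = NOT g4 = NOT 1 = 0
g6 = g5 OR g2 = 0 OR 0 = 0
So g6 = 0 as required.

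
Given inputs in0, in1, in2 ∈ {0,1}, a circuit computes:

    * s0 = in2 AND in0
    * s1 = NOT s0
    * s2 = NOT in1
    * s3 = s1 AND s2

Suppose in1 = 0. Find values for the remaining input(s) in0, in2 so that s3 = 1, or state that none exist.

in0=0 in2=0

s3 = s1 AND s2 must be 1, so both s1 = 1 and s2 = 1.
s1 = NOT s0 must be 1, so s0 = 0.
Check with in1 = 0 and in0=0, in2=0:
s0 = in2 AND in0 = 0 AND 0 = 0
s1 = NOT s0 = NOT 0 = 1
s2 = NOT in1 = NOT 0 = 1
s3 = s1 AND s2 = 1 AND 1 = 1
So s3 = 1.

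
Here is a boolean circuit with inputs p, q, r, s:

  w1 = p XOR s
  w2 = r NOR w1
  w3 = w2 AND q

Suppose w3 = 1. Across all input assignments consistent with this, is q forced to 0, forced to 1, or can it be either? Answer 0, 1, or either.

1

w3 = w2 AND q must be 1, so both w2 = 1 and q = 1.
w2 = r NOR w1 must be 1, so both r = 0 and w1 = 0.
w1 = p XOR s must be 0, so p and s are equal.
Every assignment with w3 = 1 has q = 1; there are 2 such assignment(s).
  p=0, q=1, r=0, s=0
  p=1, q=1, r=0, s=1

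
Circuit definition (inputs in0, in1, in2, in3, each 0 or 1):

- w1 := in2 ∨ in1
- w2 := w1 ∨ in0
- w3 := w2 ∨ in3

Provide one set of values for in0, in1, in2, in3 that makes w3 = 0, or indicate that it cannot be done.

w3 = w2 ∨ in3 must be 0, so both w2 = 0 and in3 = 0.
w2 = w1 ∨ in0 must be 0, so both w1 = 0 and in0 = 0.
w1 = in2 ∨ in1 must be 0, so both in2 = 0 and in1 = 0.
Check with in0=0, in1=0, in2=0, in3=0:
w1 = in2 ∨ in1 = 0 ∨ 0 = 0
w2 = w1 ∨ in0 = 0 ∨ 0 = 0
w3 = w2 ∨ in3 = 0 ∨ 0 = 0
So w3 = 0 as required.

in0=0, in1=0, in2=0, in3=0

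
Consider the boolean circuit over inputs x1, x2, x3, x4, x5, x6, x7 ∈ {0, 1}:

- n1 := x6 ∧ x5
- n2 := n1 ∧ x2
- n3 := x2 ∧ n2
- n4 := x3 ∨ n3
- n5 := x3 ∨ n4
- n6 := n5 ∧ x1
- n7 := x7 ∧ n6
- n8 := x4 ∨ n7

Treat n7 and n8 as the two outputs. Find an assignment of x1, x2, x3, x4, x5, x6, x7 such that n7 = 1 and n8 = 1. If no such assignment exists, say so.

x1=1, x2=1, x3=1, x4=0, x5=0, x6=1, x7=1

Check with x1=1, x2=1, x3=1, x4=0, x5=0, x6=1, x7=1:
n1 = x6 ∧ x5 = 1 ∧ 0 = 0
n2 = n1 ∧ x2 = 0 ∧ 1 = 0
n3 = x2 ∧ n2 = 1 ∧ 0 = 0
n4 = x3 ∨ n3 = 1 ∨ 0 = 1
n5 = x3 ∨ n4 = 1 ∨ 1 = 1
n6 = n5 ∧ x1 = 1 ∧ 1 = 1
n7 = x7 ∧ n6 = 1 ∧ 1 = 1
n8 = x4 ∨ n7 = 0 ∨ 1 = 1
So n7 = 1 and n8 = 1.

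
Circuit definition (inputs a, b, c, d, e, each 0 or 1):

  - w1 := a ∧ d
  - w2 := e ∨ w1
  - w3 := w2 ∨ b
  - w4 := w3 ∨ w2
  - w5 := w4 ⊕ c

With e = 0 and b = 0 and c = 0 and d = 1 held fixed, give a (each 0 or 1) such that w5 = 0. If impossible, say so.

Check with e = 0 and b = 0 and c = 0 and d = 1 and a=0:
w1 = a ∧ d = 0 ∧ 1 = 0
w2 = e ∨ w1 = 0 ∨ 0 = 0
w3 = w2 ∨ b = 0 ∨ 0 = 0
w4 = w3 ∨ w2 = 0 ∨ 0 = 0
w5 = w4 ⊕ c = 0 ⊕ 0 = 0
So w5 = 0.

a=0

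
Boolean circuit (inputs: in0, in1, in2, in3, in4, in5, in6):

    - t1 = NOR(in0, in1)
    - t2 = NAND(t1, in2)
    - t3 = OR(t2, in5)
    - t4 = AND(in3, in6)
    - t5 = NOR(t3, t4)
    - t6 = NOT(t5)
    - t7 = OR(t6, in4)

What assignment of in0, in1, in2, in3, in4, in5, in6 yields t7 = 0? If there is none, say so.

in0=0 in1=0 in2=1 in3=0 in4=0 in5=0 in6=0

t7 = OR(t6, in4) must be 0, so both t6 = 0 and in4 = 0.
t6 = NOT(t5) must be 0, so t5 = 1.
Check with in0=0 in1=0 in2=1 in3=0 in4=0 in5=0 in6=0:
t1 = NOR(in0, in1) = NOR(0, 0) = 1
t2 = NAND(t1, in2) = NAND(1, 1) = 0
t3 = OR(t2, in5) = OR(0, 0) = 0
t4 = AND(in3, in6) = AND(0, 0) = 0
t5 = NOR(t3, t4) = NOR(0, 0) = 1
t6 = NOT(t5) = NOT 1 = 0
t7 = OR(t6, in4) = OR(0, 0) = 0
So t7 = 0 as required.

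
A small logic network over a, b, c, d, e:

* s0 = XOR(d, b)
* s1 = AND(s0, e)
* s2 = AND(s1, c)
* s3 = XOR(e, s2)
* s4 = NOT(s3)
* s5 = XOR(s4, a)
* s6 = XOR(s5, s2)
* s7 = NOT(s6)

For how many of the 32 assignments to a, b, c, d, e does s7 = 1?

s7 = NOT(s6) must be 1, so s6 = 0.
s6 = XOR(s5, s2) must be 0, so s5 and s2 are equal.
Enumerating the 32 input combinations, 16 give s7 = 1 and 16 give s7 = 0.

16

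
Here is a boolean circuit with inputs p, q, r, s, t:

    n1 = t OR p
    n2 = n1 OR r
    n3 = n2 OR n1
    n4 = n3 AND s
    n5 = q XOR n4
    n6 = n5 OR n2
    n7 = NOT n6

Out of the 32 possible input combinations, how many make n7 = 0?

n7 = NOT n6 must be 0, so n6 = 1.
Enumerating the 32 input combinations, 30 give n7 = 0 and 2 give n7 = 1.

30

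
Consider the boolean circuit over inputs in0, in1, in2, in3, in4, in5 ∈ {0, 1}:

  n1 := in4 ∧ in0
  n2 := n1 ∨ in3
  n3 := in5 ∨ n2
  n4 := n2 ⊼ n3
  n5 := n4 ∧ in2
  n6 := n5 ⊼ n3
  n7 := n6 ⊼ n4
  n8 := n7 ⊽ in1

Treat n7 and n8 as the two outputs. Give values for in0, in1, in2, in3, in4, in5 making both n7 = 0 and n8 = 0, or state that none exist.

Check with in0=0, in1=1, in2=0, in3=0, in4=0, in5=1:
n1 = in4 ∧ in0 = 0 ∧ 0 = 0
n2 = n1 ∨ in3 = 0 ∨ 0 = 0
n3 = in5 ∨ n2 = 1 ∨ 0 = 1
n4 = n2 ⊼ n3 = 0 ⊼ 1 = 1
n5 = n4 ∧ in2 = 1 ∧ 0 = 0
n6 = n5 ⊼ n3 = 0 ⊼ 1 = 1
n7 = n6 ⊼ n4 = 1 ⊼ 1 = 0
n8 = n7 ⊽ in1 = 0 ⊽ 1 = 0
So n7 = 0 and n8 = 0.

in0=0, in1=1, in2=0, in3=0, in4=0, in5=1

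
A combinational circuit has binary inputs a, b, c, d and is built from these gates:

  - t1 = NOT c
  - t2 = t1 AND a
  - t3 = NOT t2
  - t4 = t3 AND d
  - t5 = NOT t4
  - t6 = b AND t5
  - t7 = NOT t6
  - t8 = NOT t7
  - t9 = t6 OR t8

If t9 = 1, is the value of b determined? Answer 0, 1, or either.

t9 = t6 OR t8 must be 1, so at least one of t6, t8 is 1.
Every assignment with t9 = 1 has b = 1; there are 5 such assignment(s).

1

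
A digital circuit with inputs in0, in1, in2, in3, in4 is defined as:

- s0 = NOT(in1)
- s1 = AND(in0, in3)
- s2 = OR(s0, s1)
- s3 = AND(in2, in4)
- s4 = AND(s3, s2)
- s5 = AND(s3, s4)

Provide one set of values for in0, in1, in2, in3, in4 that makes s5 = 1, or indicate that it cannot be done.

in0=1 in1=0 in2=1 in3=0 in4=1

s5 = AND(s3, s4) must be 1, so both s3 = 1 and s4 = 1.
s3 = AND(in2, in4) must be 1, so both in2 = 1 and in4 = 1.
Check with in0=1 in1=0 in2=1 in3=0 in4=1:
s0 = NOT(in1) = NOT 0 = 1
s1 = AND(in0, in3) = AND(1, 0) = 0
s2 = OR(s0, s1) = OR(1, 0) = 1
s3 = AND(in2, in4) = AND(1, 1) = 1
s4 = AND(s3, s2) = AND(1, 1) = 1
s5 = AND(s3, s4) = AND(1, 1) = 1
So s5 = 1 as required.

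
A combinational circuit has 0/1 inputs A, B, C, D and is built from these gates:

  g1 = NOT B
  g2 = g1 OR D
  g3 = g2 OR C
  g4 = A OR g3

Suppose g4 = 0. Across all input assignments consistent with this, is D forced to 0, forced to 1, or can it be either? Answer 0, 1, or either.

g4 = A OR g3 must be 0, so both A = 0 and g3 = 0.
Every assignment with g4 = 0 has D = 0; there are 1 such assignment(s).
  A=0, B=1, C=0, D=0

0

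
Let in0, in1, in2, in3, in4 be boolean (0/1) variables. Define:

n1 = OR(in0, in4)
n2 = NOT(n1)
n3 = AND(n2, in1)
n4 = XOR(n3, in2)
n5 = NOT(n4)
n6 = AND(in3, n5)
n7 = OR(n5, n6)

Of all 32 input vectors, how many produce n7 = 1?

n7 = OR(n5, n6) must be 1, so at least one of n5, n6 is 1.
Enumerating the 32 input combinations, 16 give n7 = 1 and 16 give n7 = 0.

16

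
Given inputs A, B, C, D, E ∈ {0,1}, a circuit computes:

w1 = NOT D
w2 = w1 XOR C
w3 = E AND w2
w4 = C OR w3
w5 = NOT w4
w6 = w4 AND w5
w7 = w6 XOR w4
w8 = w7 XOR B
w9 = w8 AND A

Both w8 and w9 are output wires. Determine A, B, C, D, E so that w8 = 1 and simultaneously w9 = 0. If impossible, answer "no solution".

Check with A=0, B=0, C=1, D=1, E=1:
w1 = NOT D = NOT 1 = 0
w2 = w1 XOR C = 0 XOR 1 = 1
w3 = E AND w2 = 1 AND 1 = 1
w4 = C OR w3 = 1 OR 1 = 1
w5 = NOT w4 = NOT 1 = 0
w6 = w4 AND w5 = 1 AND 0 = 0
w7 = w6 XOR w4 = 0 XOR 1 = 1
w8 = w7 XOR B = 1 XOR 0 = 1
w9 = w8 AND A = 1 AND 0 = 0
So w8 = 1 and w9 = 0.

A=0, B=0, C=1, D=1, E=1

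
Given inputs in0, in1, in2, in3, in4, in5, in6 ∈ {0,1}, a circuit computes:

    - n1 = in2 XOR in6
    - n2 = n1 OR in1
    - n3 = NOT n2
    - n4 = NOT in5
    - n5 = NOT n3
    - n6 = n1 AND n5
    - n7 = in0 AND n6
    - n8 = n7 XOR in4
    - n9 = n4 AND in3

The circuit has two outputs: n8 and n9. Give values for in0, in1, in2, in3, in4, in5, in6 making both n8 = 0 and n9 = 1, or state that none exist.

Check with in0=0, in1=1, in2=0, in3=1, in4=0, in5=0, in6=1:
n1 = in2 XOR in6 = 0 XOR 1 = 1
n2 = n1 OR in1 = 1 OR 1 = 1
n3 = NOT n2 = NOT 1 = 0
n4 = NOT in5 = NOT 0 = 1
n5 = NOT n3 = NOT 0 = 1
n6 = n1 AND n5 = 1 AND 1 = 1
n7 = in0 AND n6 = 0 AND 1 = 0
n8 = n7 XOR in4 = 0 XOR 0 = 0
n9 = n4 AND in3 = 1 AND 1 = 1
So n8 = 0 and n9 = 1.

in0=0, in1=1, in2=0, in3=1, in4=0, in5=0, in6=1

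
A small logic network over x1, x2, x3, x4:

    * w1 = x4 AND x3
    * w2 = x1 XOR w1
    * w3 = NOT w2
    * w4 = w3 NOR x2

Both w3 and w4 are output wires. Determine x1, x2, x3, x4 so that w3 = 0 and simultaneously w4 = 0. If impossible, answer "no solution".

x1=0 x2=1 x3=1 x4=1

Check with x1=0 x2=1 x3=1 x4=1:
w1 = x4 AND x3 = 1 AND 1 = 1
w2 = x1 XOR w1 = 0 XOR 1 = 1
w3 = NOT w2 = NOT 1 = 0
w4 = w3 NOR x2 = 0 NOR 1 = 0
So w3 = 0 and w4 = 0.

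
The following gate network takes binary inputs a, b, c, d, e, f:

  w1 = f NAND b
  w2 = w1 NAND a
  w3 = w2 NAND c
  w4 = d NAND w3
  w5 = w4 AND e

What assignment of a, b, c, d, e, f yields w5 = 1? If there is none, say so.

a=1 b=1 c=1 d=0 e=1 f=1

Check with a=1 b=1 c=1 d=0 e=1 f=1:
w1 = f NAND b = 1 NAND 1 = 0
w2 = w1 NAND a = 0 NAND 1 = 1
w3 = w2 NAND c = 1 NAND 1 = 0
w4 = d NAND w3 = 0 NAND 0 = 1
w5 = w4 AND e = 1 AND 1 = 1
So w5 = 1 as required.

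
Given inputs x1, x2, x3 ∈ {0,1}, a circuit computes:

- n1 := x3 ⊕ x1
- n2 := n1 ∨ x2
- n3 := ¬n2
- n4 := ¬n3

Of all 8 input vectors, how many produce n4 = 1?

6

n4 = ¬n3 must be 1, so n3 = 0.
n3 = ¬n2 must be 0, so n2 = 1.
Satisfying assignments:
  x1=0, x2=0, x3=1
  x1=0, x2=1, x3=0
  x1=0, x2=1, x3=1
  x1=1, x2=0, x3=0
  x1=1, x2=1, x3=0
  x1=1, x2=1, x3=1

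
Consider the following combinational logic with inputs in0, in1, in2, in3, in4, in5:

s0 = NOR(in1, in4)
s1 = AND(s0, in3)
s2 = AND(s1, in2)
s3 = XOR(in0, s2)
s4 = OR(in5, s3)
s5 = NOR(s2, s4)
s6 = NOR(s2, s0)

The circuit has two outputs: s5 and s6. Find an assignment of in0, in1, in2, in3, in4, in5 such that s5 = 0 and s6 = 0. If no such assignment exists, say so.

Check with in0=1, in1=0, in2=0, in3=1, in4=0, in5=1:
s0 = NOR(in1, in4) = NOR(0, 0) = 1
s1 = AND(s0, in3) = AND(1, 1) = 1
s2 = AND(s1, in2) = AND(1, 0) = 0
s3 = XOR(in0, s2) = XOR(1, 0) = 1
s4 = OR(in5, s3) = OR(1, 1) = 1
s5 = NOR(s2, s4) = NOR(0, 1) = 0
s6 = NOR(s2, s0) = NOR(0, 1) = 0
So s5 = 0 and s6 = 0.

in0=1, in1=0, in2=0, in3=1, in4=0, in5=1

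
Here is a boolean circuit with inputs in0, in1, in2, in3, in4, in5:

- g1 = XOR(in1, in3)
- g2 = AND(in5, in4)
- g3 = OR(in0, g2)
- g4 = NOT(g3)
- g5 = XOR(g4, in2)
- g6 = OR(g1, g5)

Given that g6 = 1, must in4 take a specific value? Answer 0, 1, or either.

either

Both values of in4 occur among assignments with g6 = 1:
  in4=0: in0=0, in1=0, in2=0, in3=0, in4=0, in5=0
  in4=1: in0=0, in1=0, in2=0, in3=0, in4=1, in5=0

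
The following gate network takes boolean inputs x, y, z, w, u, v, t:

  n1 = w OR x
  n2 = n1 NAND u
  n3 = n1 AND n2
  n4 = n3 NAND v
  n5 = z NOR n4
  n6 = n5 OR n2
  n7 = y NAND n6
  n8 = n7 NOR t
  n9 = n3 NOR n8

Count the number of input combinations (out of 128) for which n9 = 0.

56

n9 = n3 NOR n8 must be 0, so at least one of n3, n8 is 1.
Enumerating the 128 input combinations, 56 give n9 = 0 and 72 give n9 = 1.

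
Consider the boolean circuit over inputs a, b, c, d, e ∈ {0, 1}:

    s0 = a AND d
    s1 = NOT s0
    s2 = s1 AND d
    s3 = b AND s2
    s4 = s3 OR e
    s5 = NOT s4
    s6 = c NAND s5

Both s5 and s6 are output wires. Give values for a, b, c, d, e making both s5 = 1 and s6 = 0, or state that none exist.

a=1, b=1, c=1, d=1, e=0

Check with a=1, b=1, c=1, d=1, e=0:
s0 = a AND d = 1 AND 1 = 1
s1 = NOT s0 = NOT 1 = 0
s2 = s1 AND d = 0 AND 1 = 0
s3 = b AND s2 = 1 AND 0 = 0
s4 = s3 OR e = 0 OR 0 = 0
s5 = NOT s4 = NOT 0 = 1
s6 = c NAND s5 = 1 NAND 1 = 0
So s5 = 1 and s6 = 0.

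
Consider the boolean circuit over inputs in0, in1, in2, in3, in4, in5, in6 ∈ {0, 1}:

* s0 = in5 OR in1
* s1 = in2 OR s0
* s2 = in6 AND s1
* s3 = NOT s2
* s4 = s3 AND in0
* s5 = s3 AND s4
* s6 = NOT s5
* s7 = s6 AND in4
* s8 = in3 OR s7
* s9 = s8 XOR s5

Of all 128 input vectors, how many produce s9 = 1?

s9 = s8 XOR s5 must be 1, so s8 and s5 differ.
Enumerating the 128 input combinations, 87 give s9 = 1 and 41 give s9 = 0.

87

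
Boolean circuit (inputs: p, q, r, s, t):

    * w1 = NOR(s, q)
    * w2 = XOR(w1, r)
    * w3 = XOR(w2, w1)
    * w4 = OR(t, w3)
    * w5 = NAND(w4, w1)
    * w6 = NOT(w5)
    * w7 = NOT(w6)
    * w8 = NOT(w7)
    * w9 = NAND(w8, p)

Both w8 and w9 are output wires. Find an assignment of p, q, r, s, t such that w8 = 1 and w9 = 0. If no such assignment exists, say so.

p=1, q=0, r=0, s=0, t=1

Check with p=1, q=0, r=0, s=0, t=1:
w1 = NOR(s, q) = NOR(0, 0) = 1
w2 = XOR(w1, r) = XOR(1, 0) = 1
w3 = XOR(w2, w1) = XOR(1, 1) = 0
w4 = OR(t, w3) = OR(1, 0) = 1
w5 = NAND(w4, w1) = NAND(1, 1) = 0
w6 = NOT(w5) = NOT 0 = 1
w7 = NOT(w6) = NOT 1 = 0
w8 = NOT(w7) = NOT 0 = 1
w9 = NAND(w8, p) = NAND(1, 1) = 0
So w8 = 1 and w9 = 0.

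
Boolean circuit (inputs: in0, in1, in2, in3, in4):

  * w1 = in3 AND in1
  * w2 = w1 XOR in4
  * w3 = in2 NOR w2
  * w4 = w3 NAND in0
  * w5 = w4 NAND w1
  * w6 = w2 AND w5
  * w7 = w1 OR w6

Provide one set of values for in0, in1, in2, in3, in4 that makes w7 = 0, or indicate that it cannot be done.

w7 = w1 OR w6 must be 0, so both w1 = 0 and w6 = 0.
w1 = in3 AND in1 must be 0, so at least one of in3, in1 is 0.
Check with in0=1, in1=0, in2=1, in3=1, in4=0:
w1 = in3 AND in1 = 1 AND 0 = 0
w2 = w1 XOR in4 = 0 XOR 0 = 0
w3 = in2 NOR w2 = 1 NOR 0 = 0
w4 = w3 NAND in0 = 0 NAND 1 = 1
w5 = w4 NAND w1 = 1 NAND 0 = 1
w6 = w2 AND w5 = 0 AND 1 = 0
w7 = w1 OR w6 = 0 OR 0 = 0
So w7 = 0 as required.

in0=1, in1=0, in2=1, in3=1, in4=0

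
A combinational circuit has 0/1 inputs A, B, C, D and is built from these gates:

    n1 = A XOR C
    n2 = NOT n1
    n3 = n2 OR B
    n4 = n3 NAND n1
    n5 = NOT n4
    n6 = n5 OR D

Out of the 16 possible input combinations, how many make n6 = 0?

n6 = n5 OR D must be 0, so both n5 = 0 and D = 0.
n5 = NOT n4 must be 0, so n4 = 1.
n4 = n3 NAND n1 must be 1, so at least one of n3, n1 is 0.
Enumerating the 16 input combinations, 6 give n6 = 0 and 10 give n6 = 1.

6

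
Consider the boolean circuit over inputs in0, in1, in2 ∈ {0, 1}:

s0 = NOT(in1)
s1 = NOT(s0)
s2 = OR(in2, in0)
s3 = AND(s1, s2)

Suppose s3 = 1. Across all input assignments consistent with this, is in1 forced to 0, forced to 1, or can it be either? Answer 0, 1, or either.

s3 = AND(s1, s2) must be 1, so both s1 = 1 and s2 = 1.
Every assignment with s3 = 1 has in1 = 1; there are 3 such assignment(s).
  in0=0, in1=1, in2=1
  in0=1, in1=1, in2=0
  in0=1, in1=1, in2=1

1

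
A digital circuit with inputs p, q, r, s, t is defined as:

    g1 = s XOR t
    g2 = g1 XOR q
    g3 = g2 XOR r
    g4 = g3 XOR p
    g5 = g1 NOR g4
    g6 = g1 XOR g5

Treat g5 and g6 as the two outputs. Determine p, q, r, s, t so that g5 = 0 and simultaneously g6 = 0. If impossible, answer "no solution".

p=0 q=1 r=0 s=0 t=0

Check with p=0 q=1 r=0 s=0 t=0:
g1 = s XOR t = 0 XOR 0 = 0
g2 = g1 XOR q = 0 XOR 1 = 1
g3 = g2 XOR r = 1 XOR 0 = 1
g4 = g3 XOR p = 1 XOR 0 = 1
g5 = g1 NOR g4 = 0 NOR 1 = 0
g6 = g1 XOR g5 = 0 XOR 0 = 0
So g5 = 0 and g6 = 0.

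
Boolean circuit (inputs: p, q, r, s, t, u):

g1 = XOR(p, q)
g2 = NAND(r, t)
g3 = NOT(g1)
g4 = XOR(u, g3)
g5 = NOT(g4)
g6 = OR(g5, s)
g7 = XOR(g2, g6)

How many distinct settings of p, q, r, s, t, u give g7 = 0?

40

g7 = XOR(g2, g6) must be 0, so g2 and g6 are equal.
Enumerating the 64 input combinations, 40 give g7 = 0 and 24 give g7 = 1.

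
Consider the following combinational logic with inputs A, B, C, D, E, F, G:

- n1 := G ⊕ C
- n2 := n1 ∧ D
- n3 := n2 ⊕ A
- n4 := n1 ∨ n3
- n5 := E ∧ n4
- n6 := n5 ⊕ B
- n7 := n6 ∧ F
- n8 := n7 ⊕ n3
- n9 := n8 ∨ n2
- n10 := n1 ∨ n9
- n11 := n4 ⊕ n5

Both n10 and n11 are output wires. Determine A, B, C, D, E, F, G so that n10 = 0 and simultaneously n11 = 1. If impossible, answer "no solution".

Check with A=1, B=1, C=0, D=1, E=0, F=1, G=0:
n1 = G ⊕ C = 0 ⊕ 0 = 0
n2 = n1 ∧ D = 0 ∧ 1 = 0
n3 = n2 ⊕ A = 0 ⊕ 1 = 1
n4 = n1 ∨ n3 = 0 ∨ 1 = 1
n5 = E ∧ n4 = 0 ∧ 1 = 0
n6 = n5 ⊕ B = 0 ⊕ 1 = 1
n7 = n6 ∧ F = 1 ∧ 1 = 1
n8 = n7 ⊕ n3 = 1 ⊕ 1 = 0
n9 = n8 ∨ n2 = 0 ∨ 0 = 0
n10 = n1 ∨ n9 = 0 ∨ 0 = 0
n11 = n4 ⊕ n5 = 1 ⊕ 0 = 1
So n10 = 0 and n11 = 1.

A=1, B=1, C=0, D=1, E=0, F=1, G=0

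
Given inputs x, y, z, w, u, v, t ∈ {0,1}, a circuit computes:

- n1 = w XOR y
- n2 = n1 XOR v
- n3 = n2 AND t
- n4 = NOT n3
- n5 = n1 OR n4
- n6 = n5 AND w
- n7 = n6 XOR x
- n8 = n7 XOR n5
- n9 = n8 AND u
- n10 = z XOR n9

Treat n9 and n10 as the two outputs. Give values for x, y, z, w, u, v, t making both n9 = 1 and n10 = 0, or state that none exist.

x=0 y=1 z=1 w=0 u=1 v=1 t=0

Check with x=0 y=1 z=1 w=0 u=1 v=1 t=0:
n1 = w XOR y = 0 XOR 1 = 1
n2 = n1 XOR v = 1 XOR 1 = 0
n3 = n2 AND t = 0 AND 0 = 0
n4 = NOT n3 = NOT 0 = 1
n5 = n1 OR n4 = 1 OR 1 = 1
n6 = n5 AND w = 1 AND 0 = 0
n7 = n6 XOR x = 0 XOR 0 = 0
n8 = n7 XOR n5 = 0 XOR 1 = 1
n9 = n8 AND u = 1 AND 1 = 1
n10 = z XOR n9 = 1 XOR 1 = 0
So n9 = 1 and n10 = 0.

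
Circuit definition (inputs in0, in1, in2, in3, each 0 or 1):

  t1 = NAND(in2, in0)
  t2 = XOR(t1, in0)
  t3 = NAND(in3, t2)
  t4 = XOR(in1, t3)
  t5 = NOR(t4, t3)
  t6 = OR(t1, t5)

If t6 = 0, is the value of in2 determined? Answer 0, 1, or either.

t6 = OR(t1, t5) must be 0, so both t1 = 0 and t5 = 0.
t1 = NAND(in2, in0) must be 0, so both in2 = 1 and in0 = 1.
Every assignment with t6 = 0 has in2 = 1; there are 3 such assignment(s).
  in0=1, in1=0, in2=1, in3=0
  in0=1, in1=1, in2=1, in3=0
  in0=1, in1=1, in2=1, in3=1

1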